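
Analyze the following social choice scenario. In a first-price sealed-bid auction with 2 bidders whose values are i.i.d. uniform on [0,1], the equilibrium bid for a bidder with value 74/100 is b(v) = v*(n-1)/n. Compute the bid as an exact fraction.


Step 1: The symmetric BNE bidding function is b(v) = v * (n-1) / n
Step 2: Substitute v = 37/50 and n = 2
Step 3: b = 37/50 * 1/2
Step 4: b = 37/100

37/100


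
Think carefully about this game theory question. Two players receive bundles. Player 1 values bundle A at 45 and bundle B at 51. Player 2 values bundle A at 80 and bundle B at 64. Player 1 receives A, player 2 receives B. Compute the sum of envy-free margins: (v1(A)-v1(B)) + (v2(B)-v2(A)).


Step 1: Player 1's margin = v1(A) - v1(B) = 45 - 51 = -6
Step 2: Player 2's margin = v2(B) - v2(A) = 64 - 80 = -16
Step 3: Total margin = -6 + -16 = -22

-22


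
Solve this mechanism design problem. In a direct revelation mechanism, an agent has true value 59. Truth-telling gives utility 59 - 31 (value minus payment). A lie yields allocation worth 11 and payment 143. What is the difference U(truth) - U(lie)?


Step 1: U(truth) = value - payment = 59 - 31 = 28
Step 2: U(lie) = allocation - payment = 11 - 143 = -132
Step 3: IC gap = 28 - (-132) = 160

160


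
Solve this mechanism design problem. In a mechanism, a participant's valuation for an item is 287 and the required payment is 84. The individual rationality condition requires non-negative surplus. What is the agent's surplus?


Step 1: Surplus = value - payment = 287 - 84 = 203
Step 2: IR is satisfied (surplus >= 0)

203


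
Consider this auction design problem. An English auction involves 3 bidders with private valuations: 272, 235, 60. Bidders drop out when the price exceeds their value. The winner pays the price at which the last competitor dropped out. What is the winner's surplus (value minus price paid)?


Step 1: Identify the highest value: 272
Step 2: Identify the second-highest value: 235
Step 3: The final price = second-highest value = 235
Step 4: Surplus = 272 - 235 = 37

37


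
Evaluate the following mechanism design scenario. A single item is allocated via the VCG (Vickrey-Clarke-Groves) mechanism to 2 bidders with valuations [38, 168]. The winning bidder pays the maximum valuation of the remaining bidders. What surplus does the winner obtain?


Step 1: The winner is the agent with the highest value: agent 1 with value 168
Step 2: Values of other agents: [38]
Step 3: VCG payment = max of others' values = 38
Step 4: Surplus = 168 - 38 = 130

130


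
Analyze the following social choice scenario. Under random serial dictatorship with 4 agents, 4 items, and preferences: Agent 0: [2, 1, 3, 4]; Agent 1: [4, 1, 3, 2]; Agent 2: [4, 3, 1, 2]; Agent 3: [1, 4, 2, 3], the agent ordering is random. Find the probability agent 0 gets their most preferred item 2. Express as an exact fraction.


Step 1: Agent 0 wants item 2
Step 2: There are 24 possible orderings of agents
Step 3: In 23 orderings, agent 0 gets item 2
Step 4: Probability = 23/24

23/24


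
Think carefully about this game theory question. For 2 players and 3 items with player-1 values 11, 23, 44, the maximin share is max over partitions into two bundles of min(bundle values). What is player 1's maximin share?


Step 1: Item values = 11, 23, 44
Step 2: Enumerate all 2-bundle partitions and take the smaller bundle:
  Partition 1: {11} vs {23,44} -> bundles 11, 67; min = 11
  Partition 2: {23} vs {11,44} -> bundles 23, 55; min = 23
  Partition 3: {44} vs {11,23} -> bundles 44, 34; min = 34
Step 3: MMS = max(11, 23, 34) = 34

34


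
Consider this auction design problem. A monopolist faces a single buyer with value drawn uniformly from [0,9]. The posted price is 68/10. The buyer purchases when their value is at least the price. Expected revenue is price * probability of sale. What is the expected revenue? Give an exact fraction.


Step 1: Posted price r = 34/5, value support [0,9]
Step 2: P(v >= r) = (9 - 34/5)/9 = 11/45
Step 3: Expected revenue = r * P(v >= r) = 34/5 * 11/45
Step 4: Revenue = 374/225

374/225


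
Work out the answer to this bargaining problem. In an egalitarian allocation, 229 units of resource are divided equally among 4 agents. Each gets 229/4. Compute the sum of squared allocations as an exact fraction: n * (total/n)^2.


Step 1: Each agent's share = 229/4
Step 2: Square of each share = (229/4)^2 = 52441/16
Step 3: Sum of squares = 4 * 52441/16 = 52441/4

52441/4


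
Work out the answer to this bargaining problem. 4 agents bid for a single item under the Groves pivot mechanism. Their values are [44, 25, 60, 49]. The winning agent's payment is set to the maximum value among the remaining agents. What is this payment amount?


Step 1: The efficient winner is agent 2 with value 60
Step 2: Other agents' values: [44, 25, 49]
Step 3: Pivot payment = max(others) = 49
Step 4: The winner pays 49

49


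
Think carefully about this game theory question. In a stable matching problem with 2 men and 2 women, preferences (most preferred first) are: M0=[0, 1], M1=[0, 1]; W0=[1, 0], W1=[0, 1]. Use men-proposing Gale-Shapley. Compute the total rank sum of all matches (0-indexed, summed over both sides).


Step 1: Run Gale-Shapley (men propose, women hold best offer):
  M0 proposes to W0; she accepts
  M1 proposes to W0; she switches from M0
  M0 proposes to W1; she accepts
Step 2: Final matching: W0-M1, W1-M0
Step 3: 0-indexed ranks (man's rank of his match, then woman's): 0 + 0 + 1 + 0
Step 4: Total rank sum = 1

1


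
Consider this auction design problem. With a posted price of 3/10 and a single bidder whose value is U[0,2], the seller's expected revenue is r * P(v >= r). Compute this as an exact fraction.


Step 1: Posted price r = 3/10, value support [0,2]
Step 2: P(v >= r) = (2 - 3/10)/2 = 17/20
Step 3: Expected revenue = r * P(v >= r) = 3/10 * 17/20
Step 4: Revenue = 51/200

51/200


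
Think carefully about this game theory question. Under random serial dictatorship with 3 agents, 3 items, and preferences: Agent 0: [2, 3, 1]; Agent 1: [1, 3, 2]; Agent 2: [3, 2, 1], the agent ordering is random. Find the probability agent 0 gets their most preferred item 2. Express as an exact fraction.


Step 1: Agent 0 wants item 2
Step 2: There are 6 possible orderings of agents
Step 3: In 6 orderings, agent 0 gets item 2
Step 4: Probability = 6/6 = 1

1


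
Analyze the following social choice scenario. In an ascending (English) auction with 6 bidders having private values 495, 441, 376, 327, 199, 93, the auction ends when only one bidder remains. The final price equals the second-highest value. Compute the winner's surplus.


Step 1: Identify the highest value: 495
Step 2: Identify the second-highest value: 441
Step 3: The final price = second-highest value = 441
Step 4: Surplus = 495 - 441 = 54

54


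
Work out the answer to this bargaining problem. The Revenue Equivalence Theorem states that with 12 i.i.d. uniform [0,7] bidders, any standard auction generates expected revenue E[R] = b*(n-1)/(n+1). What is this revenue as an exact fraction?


Step 1: By Revenue Equivalence, expected revenue = b*(n-1)/(n+1)
Step 2: Substituting n = 12, b = 7
Step 3: Revenue = 7*(12-1)/(12+1) = 7*11/13
Step 4: Revenue = 77/13

77/13


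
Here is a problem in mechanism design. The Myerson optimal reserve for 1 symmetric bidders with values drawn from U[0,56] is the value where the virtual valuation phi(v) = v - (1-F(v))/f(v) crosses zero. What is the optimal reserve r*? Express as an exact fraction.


Step 1: For U[0,56], F(v) = v/56 and f(v) = 1/56
Step 2: phi(v) = v - (1 - v/56)/(1/56) = v - (56 - v) = 2v - 56
Step 3: Set phi(r*) = 0: 2r* - 56 = 0
Step 4: r* = 56/2 = 28 (the number of bidders n = 1 does not enter)

28


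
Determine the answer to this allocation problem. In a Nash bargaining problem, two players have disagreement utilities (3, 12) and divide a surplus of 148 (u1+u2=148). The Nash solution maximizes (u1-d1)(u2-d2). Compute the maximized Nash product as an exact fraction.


Step 1: The Nash solution splits surplus symmetrically above the disagreement point
Step 2: u1 = (total + d1 - d2)/2 = (148 + 3 - 12)/2 = 139/2
Step 3: u2 = (total - d1 + d2)/2 = (148 - 3 + 12)/2 = 157/2
Step 4: Nash product = (139/2 - 3) * (157/2 - 12)
Step 5: = 133/2 * 133/2 = 17689/4

17689/4


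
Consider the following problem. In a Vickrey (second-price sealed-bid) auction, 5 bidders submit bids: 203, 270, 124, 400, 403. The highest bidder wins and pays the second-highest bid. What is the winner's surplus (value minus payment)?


Step 1: Sort bids in descending order: 403, 400, 270, 203, 124
Step 2: The winning bid is the highest: 403
Step 3: The payment equals the second-highest bid: 400
Step 4: Surplus = winner's bid - payment = 403 - 400 = 3

3


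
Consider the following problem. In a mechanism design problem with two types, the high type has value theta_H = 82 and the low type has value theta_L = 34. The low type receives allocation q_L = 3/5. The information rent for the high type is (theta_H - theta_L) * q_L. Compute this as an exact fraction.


Step 1: theta_H - theta_L = 82 - 34 = 48
Step 2: Information rent = (theta_H - theta_L) * q_L
Step 3: = 48 * 3/5
Step 4: = 144/5

144/5


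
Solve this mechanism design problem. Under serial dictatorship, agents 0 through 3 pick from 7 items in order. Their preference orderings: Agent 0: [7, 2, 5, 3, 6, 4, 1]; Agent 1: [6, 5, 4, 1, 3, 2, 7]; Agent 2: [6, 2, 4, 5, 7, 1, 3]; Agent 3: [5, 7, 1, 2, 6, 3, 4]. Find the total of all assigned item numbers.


Step 1: Agent 0 picks item 7
Step 2: Agent 1 picks item 6
Step 3: Agent 2 picks item 2
Step 4: Agent 3 picks item 5
Step 5: Sum = 7 + 6 + 2 + 5 = 20

20


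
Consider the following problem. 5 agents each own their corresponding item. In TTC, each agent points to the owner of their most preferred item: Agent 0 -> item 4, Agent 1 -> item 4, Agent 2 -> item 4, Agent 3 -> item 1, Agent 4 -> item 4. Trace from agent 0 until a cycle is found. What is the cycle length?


Step 1: Trace the pointer graph from agent 0: 0 -> 4 -> 4
Step 2: A cycle is detected when we revisit agent 4
Step 3: The cycle is: 4 -> 4
Step 4: Cycle length = 1

1


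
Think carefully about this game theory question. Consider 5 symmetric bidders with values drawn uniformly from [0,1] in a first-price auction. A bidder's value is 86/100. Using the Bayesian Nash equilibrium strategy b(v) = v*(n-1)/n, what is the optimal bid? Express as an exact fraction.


Step 1: The symmetric BNE bidding function is b(v) = v * (n-1) / n
Step 2: Substitute v = 43/50 and n = 5
Step 3: b = 43/50 * 4/5
Step 4: b = 86/125

86/125


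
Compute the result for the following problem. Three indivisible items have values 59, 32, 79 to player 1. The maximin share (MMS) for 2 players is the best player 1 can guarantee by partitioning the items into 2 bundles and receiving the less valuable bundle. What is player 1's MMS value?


Step 1: Item values = 59, 32, 79
Step 2: Enumerate all 2-bundle partitions and take the smaller bundle:
  Partition 1: {59} vs {32,79} -> bundles 59, 111; min = 59
  Partition 2: {32} vs {59,79} -> bundles 32, 138; min = 32
  Partition 3: {79} vs {59,32} -> bundles 79, 91; min = 79
Step 3: MMS = max(59, 32, 79) = 79

79


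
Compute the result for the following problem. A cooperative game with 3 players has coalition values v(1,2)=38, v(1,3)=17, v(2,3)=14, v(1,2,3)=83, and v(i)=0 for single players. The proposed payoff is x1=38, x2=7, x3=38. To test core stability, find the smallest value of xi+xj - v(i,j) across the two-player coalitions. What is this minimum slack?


Step 1: Slack for coalition (1,2): x1+x2 - v12 = 45 - 38 = 7
Step 2: Slack for coalition (1,3): x1+x3 - v13 = 76 - 17 = 59
Step 3: Slack for coalition (2,3): x2+x3 - v23 = 45 - 14 = 31
Step 4: Minimum slack = min(7, 59, 31) = 7, attained by (1,2); no pair can gain by deviating, so the allocation is in the core

7


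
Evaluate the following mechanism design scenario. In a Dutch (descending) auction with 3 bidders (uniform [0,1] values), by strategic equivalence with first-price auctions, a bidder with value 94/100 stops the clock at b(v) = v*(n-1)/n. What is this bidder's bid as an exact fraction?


Step 1: Dutch auctions are strategically equivalent to first-price auctions
Step 2: The equilibrium bid is b(v) = v*(n-1)/n
Step 3: b = 47/50 * 2/3
Step 4: b = 47/75

47/75


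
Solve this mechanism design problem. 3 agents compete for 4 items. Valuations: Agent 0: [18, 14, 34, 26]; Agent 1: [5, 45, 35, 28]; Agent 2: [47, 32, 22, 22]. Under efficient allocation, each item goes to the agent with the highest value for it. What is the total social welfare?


Step 1: For each item, find the maximum value among all agents.
Step 2: Item 0 -> Agent 2 (value 47)
Step 3: Item 1 -> Agent 1 (value 45)
Step 4: Item 2 -> Agent 1 (value 35)
Step 5: Item 3 -> Agent 1 (value 28)
Step 6: Total welfare = 47 + 45 + 35 + 28 = 155

155


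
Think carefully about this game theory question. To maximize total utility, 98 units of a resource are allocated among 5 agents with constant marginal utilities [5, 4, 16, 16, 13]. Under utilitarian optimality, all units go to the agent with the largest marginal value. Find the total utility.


Step 1: The marginal utilities are [5, 4, 16, 16, 13]
Step 2: The highest marginal utility is 16
Step 3: All 98 units go to that agent
Step 4: Total utility = 16 * 98 = 1568

1568


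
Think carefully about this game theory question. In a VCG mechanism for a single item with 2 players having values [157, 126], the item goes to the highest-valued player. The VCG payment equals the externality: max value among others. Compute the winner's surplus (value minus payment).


Step 1: The winner is the agent with the highest value: agent 0 with value 157
Step 2: Values of other agents: [126]
Step 3: VCG payment = max of others' values = 126
Step 4: Surplus = 157 - 126 = 31

31


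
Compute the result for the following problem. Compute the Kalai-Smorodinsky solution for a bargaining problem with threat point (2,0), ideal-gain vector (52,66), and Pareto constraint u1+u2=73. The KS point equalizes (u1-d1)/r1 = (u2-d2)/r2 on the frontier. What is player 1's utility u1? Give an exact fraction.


Step 1: At the KS point, (u1-d1)/r1 = (u2-d2)/r2 = t and u1+u2 = 73
Step 2: u1 = d1 + r1*t and u2 = d2 + r2*t, so (d1 + r1*t) + (d2 + r2*t) = 73
Step 3: t = (73 - 2 - 0)/(52 + 66) = 71/118
Step 4: u1 = d1 + r1*t = 2 + 52 * 71/118 = 1964/59
Step 5: (Check: u2 = d2 + r2*t = 2343/59; u1+u2 = 1964/59 + 2343/59 = 73, on the frontier.)

1964/59


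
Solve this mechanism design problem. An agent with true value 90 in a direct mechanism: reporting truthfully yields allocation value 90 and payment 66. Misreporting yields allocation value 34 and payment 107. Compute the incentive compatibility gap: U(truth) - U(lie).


Step 1: U(truth) = value - payment = 90 - 66 = 24
Step 2: U(lie) = allocation - payment = 34 - 107 = -73
Step 3: IC gap = 24 - (-73) = 97

97


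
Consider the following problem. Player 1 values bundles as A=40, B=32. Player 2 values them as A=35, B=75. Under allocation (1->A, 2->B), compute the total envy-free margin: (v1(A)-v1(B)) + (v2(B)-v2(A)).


Step 1: Player 1's margin = v1(A) - v1(B) = 40 - 32 = 8
Step 2: Player 2's margin = v2(B) - v2(A) = 75 - 35 = 40
Step 3: Total margin = 8 + 40 = 48

48


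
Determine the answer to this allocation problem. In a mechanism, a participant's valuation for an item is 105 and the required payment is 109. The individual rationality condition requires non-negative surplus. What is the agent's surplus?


Step 1: Surplus = value - payment = 105 - 109 = -4
Step 2: IR is violated (surplus < 0)

-4


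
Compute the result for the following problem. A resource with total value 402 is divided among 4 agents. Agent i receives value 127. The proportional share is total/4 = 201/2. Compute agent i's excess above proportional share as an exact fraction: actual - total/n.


Step 1: Proportional share = 402/4 = 201/2
Step 2: Agent's actual allocation = 127
Step 3: Excess = 127 - 201/2 = 53/2

53/2


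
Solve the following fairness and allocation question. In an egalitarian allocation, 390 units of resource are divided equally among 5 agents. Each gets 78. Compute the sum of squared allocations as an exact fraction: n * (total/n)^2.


Step 1: Each agent's share = 390/5 = 78
Step 2: Square of each share = (78)^2 = 6084
Step 3: Sum of squares = 5 * 6084 = 30420

30420


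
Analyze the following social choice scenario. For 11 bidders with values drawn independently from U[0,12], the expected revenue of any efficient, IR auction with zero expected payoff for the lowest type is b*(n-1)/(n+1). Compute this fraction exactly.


Step 1: By Revenue Equivalence, expected revenue = b*(n-1)/(n+1)
Step 2: Substituting n = 11, b = 12
Step 3: Revenue = 12*(11-1)/(11+1) = 12*10/12
Step 4: Revenue = 120/12 = 10

10


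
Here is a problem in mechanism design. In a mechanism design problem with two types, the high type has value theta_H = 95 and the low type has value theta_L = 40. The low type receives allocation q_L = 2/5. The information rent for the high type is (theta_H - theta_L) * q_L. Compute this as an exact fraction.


Step 1: theta_H - theta_L = 95 - 40 = 55
Step 2: Information rent = (theta_H - theta_L) * q_L
Step 3: = 55 * 2/5
Step 4: = 22

22


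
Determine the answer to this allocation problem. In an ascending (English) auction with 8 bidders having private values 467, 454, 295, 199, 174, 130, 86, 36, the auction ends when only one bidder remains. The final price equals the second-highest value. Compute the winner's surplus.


Step 1: Identify the highest value: 467
Step 2: Identify the second-highest value: 454
Step 3: The final price = second-highest value = 454
Step 4: Surplus = 467 - 454 = 13

13


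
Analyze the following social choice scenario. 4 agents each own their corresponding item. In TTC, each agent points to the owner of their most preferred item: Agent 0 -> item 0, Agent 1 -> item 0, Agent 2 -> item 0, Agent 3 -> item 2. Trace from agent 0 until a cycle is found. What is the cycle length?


Step 1: Trace the pointer graph from agent 0: 0 -> 0
Step 2: A cycle is detected when we revisit agent 0
Step 3: The cycle is: 0 -> 0
Step 4: Cycle length = 1

1


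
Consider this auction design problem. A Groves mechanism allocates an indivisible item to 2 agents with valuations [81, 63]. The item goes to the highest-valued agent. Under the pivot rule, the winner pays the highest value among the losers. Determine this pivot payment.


Step 1: The efficient winner is agent 0 with value 81
Step 2: Other agents' values: [63]
Step 3: Pivot payment = max(others) = 63
Step 4: The winner pays 63

63


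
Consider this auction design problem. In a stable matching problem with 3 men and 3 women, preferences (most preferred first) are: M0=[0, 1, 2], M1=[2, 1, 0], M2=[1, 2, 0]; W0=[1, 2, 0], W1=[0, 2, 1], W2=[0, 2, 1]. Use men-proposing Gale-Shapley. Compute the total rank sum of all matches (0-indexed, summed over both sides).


Step 1: Run Gale-Shapley (men propose, women hold best offer):
  M0 proposes to W0; she accepts
  M1 proposes to W2; she accepts
  M2 proposes to W1; she accepts
Step 2: Final matching: W0-M0, W1-M2, W2-M1
Step 3: 0-indexed ranks (man's rank of his match, then woman's): 0 + 2 + 0 + 1 + 0 + 2
Step 4: Total rank sum = 5

5


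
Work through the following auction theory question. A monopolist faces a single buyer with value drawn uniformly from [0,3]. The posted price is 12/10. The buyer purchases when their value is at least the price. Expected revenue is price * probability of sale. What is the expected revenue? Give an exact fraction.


Step 1: Posted price r = 6/5, value support [0,3]
Step 2: P(v >= r) = (3 - 6/5)/3 = 3/5
Step 3: Expected revenue = r * P(v >= r) = 6/5 * 3/5
Step 4: Revenue = 18/25

18/25


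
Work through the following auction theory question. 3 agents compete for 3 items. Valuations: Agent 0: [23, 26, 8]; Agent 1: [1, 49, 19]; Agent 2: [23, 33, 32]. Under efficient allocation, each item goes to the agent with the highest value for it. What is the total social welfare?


Step 1: For each item, find the maximum value among all agents.
Step 2: Item 0 -> Agent 0 (value 23)
Step 3: Item 1 -> Agent 1 (value 49)
Step 4: Item 2 -> Agent 2 (value 32)
Step 5: Total welfare = 23 + 49 + 32 = 104

104


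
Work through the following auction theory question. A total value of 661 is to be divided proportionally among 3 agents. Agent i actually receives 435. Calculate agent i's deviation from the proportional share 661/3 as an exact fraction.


Step 1: Proportional share = 661/3
Step 2: Agent's actual allocation = 435
Step 3: Excess = 435 - 661/3 = 644/3

644/3


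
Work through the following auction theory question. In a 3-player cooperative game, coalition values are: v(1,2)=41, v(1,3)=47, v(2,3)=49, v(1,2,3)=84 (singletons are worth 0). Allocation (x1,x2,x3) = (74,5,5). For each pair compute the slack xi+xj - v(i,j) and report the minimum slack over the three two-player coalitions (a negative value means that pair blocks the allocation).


Step 1: Slack for coalition (1,2): x1+x2 - v12 = 79 - 41 = 38
Step 2: Slack for coalition (1,3): x1+x3 - v13 = 79 - 47 = 32
Step 3: Slack for coalition (2,3): x2+x3 - v23 = 10 - 49 = -39
Step 4: Minimum slack = min(38, 32, -39) = -39, attained by (2,3); coalition (2,3) can block (slack < 0), so the allocation is not in the core

-39


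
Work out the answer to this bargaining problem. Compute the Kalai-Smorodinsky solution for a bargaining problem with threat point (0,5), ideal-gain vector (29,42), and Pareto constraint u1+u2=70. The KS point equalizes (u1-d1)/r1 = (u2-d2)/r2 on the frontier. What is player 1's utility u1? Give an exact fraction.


Step 1: At the KS point, (u1-d1)/r1 = (u2-d2)/r2 = t and u1+u2 = 70
Step 2: u1 = d1 + r1*t and u2 = d2 + r2*t, so (d1 + r1*t) + (d2 + r2*t) = 70
Step 3: t = (70 - 0 - 5)/(29 + 42) = 65/71
Step 4: u1 = d1 + r1*t = 0 + 29 * 65/71 = 1885/71
Step 5: (Check: u2 = d2 + r2*t = 3085/71; u1+u2 = 1885/71 + 3085/71 = 70, on the frontier.)

1885/71


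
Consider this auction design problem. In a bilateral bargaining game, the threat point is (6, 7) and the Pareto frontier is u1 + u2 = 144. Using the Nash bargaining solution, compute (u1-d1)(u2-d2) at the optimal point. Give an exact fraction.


Step 1: The Nash solution splits surplus symmetrically above the disagreement point
Step 2: u1 = (total + d1 - d2)/2 = (144 + 6 - 7)/2 = 143/2
Step 3: u2 = (total - d1 + d2)/2 = (144 - 6 + 7)/2 = 145/2
Step 4: Nash product = (143/2 - 6) * (145/2 - 7)
Step 5: = 131/2 * 131/2 = 17161/4

17161/4


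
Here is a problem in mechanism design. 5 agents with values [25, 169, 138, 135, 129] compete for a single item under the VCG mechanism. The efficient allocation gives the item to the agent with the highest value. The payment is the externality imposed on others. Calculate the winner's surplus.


Step 1: The winner is the agent with the highest value: agent 1 with value 169
Step 2: Values of other agents: [25, 138, 135, 129]
Step 3: VCG payment = max of others' values = 138
Step 4: Surplus = 169 - 138 = 31

31


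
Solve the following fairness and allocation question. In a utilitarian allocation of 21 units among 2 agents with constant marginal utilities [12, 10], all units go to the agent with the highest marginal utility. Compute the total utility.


Step 1: The marginal utilities are [12, 10]
Step 2: The highest marginal utility is 12
Step 3: All 21 units go to that agent
Step 4: Total utility = 12 * 21 = 252

252


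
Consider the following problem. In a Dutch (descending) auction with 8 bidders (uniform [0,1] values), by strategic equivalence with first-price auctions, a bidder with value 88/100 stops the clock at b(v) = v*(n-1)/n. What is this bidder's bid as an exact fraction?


Step 1: Dutch auctions are strategically equivalent to first-price auctions
Step 2: The equilibrium bid is b(v) = v*(n-1)/n
Step 3: b = 22/25 * 7/8
Step 4: b = 77/100

77/100


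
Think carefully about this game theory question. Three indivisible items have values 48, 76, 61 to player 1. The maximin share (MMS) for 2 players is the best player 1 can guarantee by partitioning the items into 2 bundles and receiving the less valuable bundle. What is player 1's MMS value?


Step 1: Item values = 48, 76, 61
Step 2: Enumerate all 2-bundle partitions and take the smaller bundle:
  Partition 1: {48} vs {76,61} -> bundles 48, 137; min = 48
  Partition 2: {76} vs {48,61} -> bundles 76, 109; min = 76
  Partition 3: {61} vs {48,76} -> bundles 61, 124; min = 61
Step 3: MMS = max(48, 76, 61) = 76

76


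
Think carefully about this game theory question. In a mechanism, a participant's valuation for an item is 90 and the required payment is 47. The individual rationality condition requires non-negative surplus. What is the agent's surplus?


Step 1: Surplus = value - payment = 90 - 47 = 43
Step 2: IR is satisfied (surplus >= 0)

43


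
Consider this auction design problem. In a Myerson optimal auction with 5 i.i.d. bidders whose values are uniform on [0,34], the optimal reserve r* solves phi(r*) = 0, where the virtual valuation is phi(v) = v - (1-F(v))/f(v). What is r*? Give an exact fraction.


Step 1: For U[0,34], F(v) = v/34 and f(v) = 1/34
Step 2: phi(v) = v - (1 - v/34)/(1/34) = v - (34 - v) = 2v - 34
Step 3: Set phi(r*) = 0: 2r* - 34 = 0
Step 4: r* = 34/2 = 17 (the number of bidders n = 5 does not enter)

17


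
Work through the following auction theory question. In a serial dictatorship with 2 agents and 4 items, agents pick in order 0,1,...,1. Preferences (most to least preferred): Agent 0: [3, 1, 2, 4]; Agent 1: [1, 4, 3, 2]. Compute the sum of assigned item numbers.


Step 1: Agent 0 picks item 3
Step 2: Agent 1 picks item 1
Step 3: Sum = 3 + 1 = 4

4


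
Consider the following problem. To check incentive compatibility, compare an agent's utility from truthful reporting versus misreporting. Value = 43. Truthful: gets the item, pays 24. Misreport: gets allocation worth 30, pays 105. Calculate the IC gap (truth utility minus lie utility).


Step 1: U(truth) = value - payment = 43 - 24 = 19
Step 2: U(lie) = allocation - payment = 30 - 105 = -75
Step 3: IC gap = 19 - (-75) = 94

94


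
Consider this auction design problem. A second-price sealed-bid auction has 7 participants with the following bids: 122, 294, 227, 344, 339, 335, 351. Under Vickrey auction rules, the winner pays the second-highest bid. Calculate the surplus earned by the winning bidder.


Step 1: Sort bids in descending order: 351, 344, 339, 335, 294, 227, 122
Step 2: The winning bid is the highest: 351
Step 3: The payment equals the second-highest bid: 344
Step 4: Surplus = winner's bid - payment = 351 - 344 = 7

7


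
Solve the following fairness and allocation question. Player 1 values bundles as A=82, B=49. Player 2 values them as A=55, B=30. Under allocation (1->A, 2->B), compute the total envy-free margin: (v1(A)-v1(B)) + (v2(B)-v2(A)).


Step 1: Player 1's margin = v1(A) - v1(B) = 82 - 49 = 33
Step 2: Player 2's margin = v2(B) - v2(A) = 30 - 55 = -25
Step 3: Total margin = 33 + -25 = 8

8


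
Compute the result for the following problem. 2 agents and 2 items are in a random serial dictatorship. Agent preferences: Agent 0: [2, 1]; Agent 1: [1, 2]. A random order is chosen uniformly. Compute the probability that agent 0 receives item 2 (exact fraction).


Step 1: Agent 0 wants item 2
Step 2: There are 2 possible orderings of agents
Step 3: In 2 orderings, agent 0 gets item 2
Step 4: Probability = 2/2 = 1

1


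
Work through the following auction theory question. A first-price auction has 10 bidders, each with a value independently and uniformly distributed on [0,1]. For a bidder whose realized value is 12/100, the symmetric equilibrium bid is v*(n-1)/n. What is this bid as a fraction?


Step 1: The symmetric BNE bidding function is b(v) = v * (n-1) / n
Step 2: Substitute v = 3/25 and n = 10
Step 3: b = 3/25 * 9/10
Step 4: b = 27/250

27/250


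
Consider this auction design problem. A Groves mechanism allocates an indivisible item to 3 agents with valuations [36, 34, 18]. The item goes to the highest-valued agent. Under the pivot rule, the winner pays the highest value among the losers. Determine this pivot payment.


Step 1: The efficient winner is agent 0 with value 36
Step 2: Other agents' values: [34, 18]
Step 3: Pivot payment = max(others) = 34
Step 4: The winner pays 34

34


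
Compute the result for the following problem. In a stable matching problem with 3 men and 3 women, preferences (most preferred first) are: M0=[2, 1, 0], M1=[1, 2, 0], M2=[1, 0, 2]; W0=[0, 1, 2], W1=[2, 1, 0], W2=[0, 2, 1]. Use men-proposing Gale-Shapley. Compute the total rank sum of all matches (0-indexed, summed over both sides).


Step 1: Run Gale-Shapley (men propose, women hold best offer):
  M0 proposes to W2; she accepts
  M1 proposes to W1; she accepts
  M2 proposes to W1; she switches from M1
  M1 proposes to W2; rejected
  M1 proposes to W0; she accepts
Step 2: Final matching: W0-M1, W1-M2, W2-M0
Step 3: 0-indexed ranks (man's rank of his match, then woman's): 2 + 1 + 0 + 0 + 0 + 0
Step 4: Total rank sum = 3

3


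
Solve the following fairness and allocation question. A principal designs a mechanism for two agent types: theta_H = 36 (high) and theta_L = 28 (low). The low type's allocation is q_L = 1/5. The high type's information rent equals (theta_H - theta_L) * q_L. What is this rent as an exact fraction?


Step 1: theta_H - theta_L = 36 - 28 = 8
Step 2: Information rent = (theta_H - theta_L) * q_L
Step 3: = 8 * 1/5
Step 4: = 8/5

8/5


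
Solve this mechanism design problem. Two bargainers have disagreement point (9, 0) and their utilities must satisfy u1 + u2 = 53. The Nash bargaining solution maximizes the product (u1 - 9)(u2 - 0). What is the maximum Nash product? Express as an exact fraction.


Step 1: The Nash solution splits surplus symmetrically above the disagreement point
Step 2: u1 = (total + d1 - d2)/2 = (53 + 9 - 0)/2 = 31
Step 3: u2 = (total - d1 + d2)/2 = (53 - 9 + 0)/2 = 22
Step 4: Nash product = (31 - 9) * (22 - 0)
Step 5: = 22 * 22 = 484

484


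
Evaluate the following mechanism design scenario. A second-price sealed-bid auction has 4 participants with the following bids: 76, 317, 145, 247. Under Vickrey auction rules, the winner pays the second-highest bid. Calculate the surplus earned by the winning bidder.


Step 1: Sort bids in descending order: 317, 247, 145, 76
Step 2: The winning bid is the highest: 317
Step 3: The payment equals the second-highest bid: 247
Step 4: Surplus = winner's bid - payment = 317 - 247 = 70

70


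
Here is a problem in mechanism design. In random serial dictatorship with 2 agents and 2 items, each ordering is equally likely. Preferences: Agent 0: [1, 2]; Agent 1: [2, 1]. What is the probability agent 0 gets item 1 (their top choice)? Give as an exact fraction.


Step 1: Agent 0 wants item 1
Step 2: There are 2 possible orderings of agents
Step 3: In 2 orderings, agent 0 gets item 1
Step 4: Probability = 2/2 = 1

1


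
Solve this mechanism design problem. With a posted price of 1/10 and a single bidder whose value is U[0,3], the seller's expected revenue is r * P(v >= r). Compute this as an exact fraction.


Step 1: Posted price r = 1/10, value support [0,3]
Step 2: P(v >= r) = (3 - 1/10)/3 = 29/30
Step 3: Expected revenue = r * P(v >= r) = 1/10 * 29/30
Step 4: Revenue = 29/300

29/300


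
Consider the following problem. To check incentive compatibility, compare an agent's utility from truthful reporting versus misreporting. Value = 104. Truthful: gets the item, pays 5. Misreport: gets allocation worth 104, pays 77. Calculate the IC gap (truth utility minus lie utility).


Step 1: U(truth) = value - payment = 104 - 5 = 99
Step 2: U(lie) = allocation - payment = 104 - 77 = 27
Step 3: IC gap = 99 - 27 = 72

72


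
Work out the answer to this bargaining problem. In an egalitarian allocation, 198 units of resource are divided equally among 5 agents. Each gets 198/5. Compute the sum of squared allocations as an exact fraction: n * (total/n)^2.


Step 1: Each agent's share = 198/5
Step 2: Square of each share = (198/5)^2 = 39204/25
Step 3: Sum of squares = 5 * 39204/25 = 39204/5

39204/5


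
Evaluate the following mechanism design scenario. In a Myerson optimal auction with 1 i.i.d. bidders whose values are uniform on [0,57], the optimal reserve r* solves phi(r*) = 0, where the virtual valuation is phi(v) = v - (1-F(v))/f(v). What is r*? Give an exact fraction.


Step 1: For U[0,57], F(v) = v/57 and f(v) = 1/57
Step 2: phi(v) = v - (1 - v/57)/(1/57) = v - (57 - v) = 2v - 57
Step 3: Set phi(r*) = 0: 2r* - 57 = 0
Step 4: r* = 57/2 (the number of bidders n = 1 does not enter)

57/2


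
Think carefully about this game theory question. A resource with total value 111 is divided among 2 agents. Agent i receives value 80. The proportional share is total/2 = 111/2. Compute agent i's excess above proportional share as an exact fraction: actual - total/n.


Step 1: Proportional share = 111/2
Step 2: Agent's actual allocation = 80
Step 3: Excess = 80 - 111/2 = 49/2

49/2


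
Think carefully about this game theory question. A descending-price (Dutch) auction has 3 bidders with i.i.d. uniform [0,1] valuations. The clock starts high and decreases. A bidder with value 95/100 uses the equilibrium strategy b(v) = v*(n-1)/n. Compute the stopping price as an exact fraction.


Step 1: Dutch auctions are strategically equivalent to first-price auctions
Step 2: The equilibrium bid is b(v) = v*(n-1)/n
Step 3: b = 19/20 * 2/3
Step 4: b = 19/30

19/30


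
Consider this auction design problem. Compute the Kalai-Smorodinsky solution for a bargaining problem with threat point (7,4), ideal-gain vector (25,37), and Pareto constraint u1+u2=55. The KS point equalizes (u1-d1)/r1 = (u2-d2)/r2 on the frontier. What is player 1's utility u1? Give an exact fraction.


Step 1: At the KS point, (u1-d1)/r1 = (u2-d2)/r2 = t and u1+u2 = 55
Step 2: u1 = d1 + r1*t and u2 = d2 + r2*t, so (d1 + r1*t) + (d2 + r2*t) = 55
Step 3: t = (55 - 7 - 4)/(25 + 37) = 44/62 = 22/31
Step 4: u1 = d1 + r1*t = 7 + 25 * 22/31 = 767/31
Step 5: (Check: u2 = d2 + r2*t = 938/31; u1+u2 = 767/31 + 938/31 = 55, on the frontier.)

767/31


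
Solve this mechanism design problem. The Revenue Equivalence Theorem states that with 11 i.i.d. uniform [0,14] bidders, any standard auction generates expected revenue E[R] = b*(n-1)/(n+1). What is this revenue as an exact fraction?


Step 1: By Revenue Equivalence, expected revenue = b*(n-1)/(n+1)
Step 2: Substituting n = 11, b = 14
Step 3: Revenue = 14*(11-1)/(11+1) = 14*10/12
Step 4: Revenue = 140/12 = 35/3

35/3


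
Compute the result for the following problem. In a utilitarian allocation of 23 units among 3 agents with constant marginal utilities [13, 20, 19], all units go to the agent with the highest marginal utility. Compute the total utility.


Step 1: The marginal utilities are [13, 20, 19]
Step 2: The highest marginal utility is 20
Step 3: All 23 units go to that agent
Step 4: Total utility = 20 * 23 = 460

460


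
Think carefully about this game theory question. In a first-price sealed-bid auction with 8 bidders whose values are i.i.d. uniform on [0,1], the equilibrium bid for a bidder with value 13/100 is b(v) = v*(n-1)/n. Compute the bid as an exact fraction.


Step 1: The symmetric BNE bidding function is b(v) = v * (n-1) / n
Step 2: Substitute v = 13/100 and n = 8
Step 3: b = 13/100 * 7/8
Step 4: b = 91/800

91/800


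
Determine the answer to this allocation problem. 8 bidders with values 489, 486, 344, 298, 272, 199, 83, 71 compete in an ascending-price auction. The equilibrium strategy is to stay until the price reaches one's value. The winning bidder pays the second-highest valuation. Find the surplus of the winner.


Step 1: Identify the highest value: 489
Step 2: Identify the second-highest value: 486
Step 3: The final price = second-highest value = 486
Step 4: Surplus = 489 - 486 = 3

3


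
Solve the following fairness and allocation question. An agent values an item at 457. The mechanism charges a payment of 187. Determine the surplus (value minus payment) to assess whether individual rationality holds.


Step 1: Surplus = value - payment = 457 - 187 = 270
Step 2: IR is satisfied (surplus >= 0)

270


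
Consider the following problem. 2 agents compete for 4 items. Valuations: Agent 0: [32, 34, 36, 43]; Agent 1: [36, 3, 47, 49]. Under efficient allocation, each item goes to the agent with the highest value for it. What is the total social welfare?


Step 1: For each item, find the maximum value among all agents.
Step 2: Item 0 -> Agent 1 (value 36)
Step 3: Item 1 -> Agent 0 (value 34)
Step 4: Item 2 -> Agent 1 (value 47)
Step 5: Item 3 -> Agent 1 (value 49)
Step 6: Total welfare = 36 + 34 + 47 + 49 = 166

166


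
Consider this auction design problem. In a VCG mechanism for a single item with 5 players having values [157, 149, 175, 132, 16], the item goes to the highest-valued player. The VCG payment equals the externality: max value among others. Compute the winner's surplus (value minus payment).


Step 1: The winner is the agent with the highest value: agent 2 with value 175
Step 2: Values of other agents: [157, 149, 132, 16]
Step 3: VCG payment = max of others' values = 157
Step 4: Surplus = 175 - 157 = 18

18


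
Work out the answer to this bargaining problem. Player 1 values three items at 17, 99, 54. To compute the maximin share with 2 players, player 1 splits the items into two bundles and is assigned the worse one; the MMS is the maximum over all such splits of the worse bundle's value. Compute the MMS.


Step 1: Item values = 17, 99, 54
Step 2: Enumerate all 2-bundle partitions and take the smaller bundle:
  Partition 1: {17} vs {99,54} -> bundles 17, 153; min = 17
  Partition 2: {99} vs {17,54} -> bundles 99, 71; min = 71
  Partition 3: {54} vs {17,99} -> bundles 54, 116; min = 54
Step 3: MMS = max(17, 71, 54) = 71

71


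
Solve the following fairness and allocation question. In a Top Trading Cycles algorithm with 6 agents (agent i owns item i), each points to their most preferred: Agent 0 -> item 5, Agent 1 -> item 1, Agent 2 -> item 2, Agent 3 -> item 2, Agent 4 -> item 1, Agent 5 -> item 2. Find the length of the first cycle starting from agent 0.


Step 1: Trace the pointer graph from agent 0: 0 -> 5 -> 2 -> 2
Step 2: A cycle is detected when we revisit agent 2
Step 3: The cycle is: 2 -> 2
Step 4: Cycle length = 1

1


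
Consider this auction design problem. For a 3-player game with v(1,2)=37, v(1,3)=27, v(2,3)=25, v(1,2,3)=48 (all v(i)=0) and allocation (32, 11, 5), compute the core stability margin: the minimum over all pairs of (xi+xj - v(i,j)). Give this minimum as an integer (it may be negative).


Step 1: Slack for coalition (1,2): x1+x2 - v12 = 43 - 37 = 6
Step 2: Slack for coalition (1,3): x1+x3 - v13 = 37 - 27 = 10
Step 3: Slack for coalition (2,3): x2+x3 - v23 = 16 - 25 = -9
Step 4: Minimum slack = min(6, 10, -9) = -9, attained by (2,3); coalition (2,3) can block (slack < 0), so the allocation is not in the core

-9


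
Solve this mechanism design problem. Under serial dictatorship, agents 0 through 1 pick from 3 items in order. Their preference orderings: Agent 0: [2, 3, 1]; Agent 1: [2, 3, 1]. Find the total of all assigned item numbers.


Step 1: Agent 0 picks item 2
Step 2: Agent 1 picks item 3
Step 3: Sum = 2 + 3 = 5

5


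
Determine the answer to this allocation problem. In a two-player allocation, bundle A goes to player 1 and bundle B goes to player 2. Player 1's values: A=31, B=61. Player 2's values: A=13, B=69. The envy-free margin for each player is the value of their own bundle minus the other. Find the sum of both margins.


Step 1: Player 1's margin = v1(A) - v1(B) = 31 - 61 = -30
Step 2: Player 2's margin = v2(B) - v2(A) = 69 - 13 = 56
Step 3: Total margin = -30 + 56 = 26

26
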